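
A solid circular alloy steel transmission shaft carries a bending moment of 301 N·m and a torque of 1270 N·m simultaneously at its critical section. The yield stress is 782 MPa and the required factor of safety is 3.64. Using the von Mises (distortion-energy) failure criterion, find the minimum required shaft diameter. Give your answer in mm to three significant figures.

d = 37.8 mm

σ_allow = σ_y/n = 782/3.64 = 214.8 MPa.
For a solid shaft σ_b = 32M/(πd³) and τ = 16T/(πd³), so the von Mises stress is σ' = (16/πd³)·√(4M²+3T²).
√(4M²+3T²) = √(4×(301000)² + 3×(1.270×10^6)²) = 2.281×10^6 N·mm.
d³ = 16×2.281×10^6/(π×214.8) = 54060 mm³.
d = 37.81 mm.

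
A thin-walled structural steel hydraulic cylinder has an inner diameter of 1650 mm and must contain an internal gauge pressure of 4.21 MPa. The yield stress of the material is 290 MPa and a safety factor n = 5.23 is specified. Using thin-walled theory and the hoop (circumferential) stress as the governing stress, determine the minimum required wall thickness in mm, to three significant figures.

σ_allow = 290/5.23 = 55.45 MPa.
Hoop stress σ_h = pD/(2t), so t = pD/(2σ_allow) = 4.21×1650/(2×55.45) = 62.64 mm.

t = 62.6 mm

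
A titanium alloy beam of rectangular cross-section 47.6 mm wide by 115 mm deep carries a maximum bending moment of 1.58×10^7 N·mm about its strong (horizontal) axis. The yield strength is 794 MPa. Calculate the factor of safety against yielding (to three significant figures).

n = 5.27

Section modulus S = bh²/6 = 47.6×115²/6 = 104900 mm³.
σ = M/S = 1.5800×10^7/104900 = 150.6 MPa.
n = 794/150.6 = 5.272.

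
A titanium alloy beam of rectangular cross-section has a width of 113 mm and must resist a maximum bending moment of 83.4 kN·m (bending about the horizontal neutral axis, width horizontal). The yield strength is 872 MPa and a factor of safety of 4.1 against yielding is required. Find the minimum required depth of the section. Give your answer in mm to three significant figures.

h = 144 mm

σ_allow = 872/4.1 = 212.7 MPa.
For a rectangular section σ = 6M/(bh²), so h² = 6M/(b σ_allow) = 6×8.3400×10^7/(113×212.7) = 20820 mm².
h = 144.3 mm.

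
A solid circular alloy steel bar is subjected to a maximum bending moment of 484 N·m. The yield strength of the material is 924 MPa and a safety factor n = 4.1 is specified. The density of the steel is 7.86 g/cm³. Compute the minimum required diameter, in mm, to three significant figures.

d = 28.0 mm

σ_allow = 924/4.1 = 225.4 MPa.
For a solid circular section σ = 32M/(πd³), so d³ = 32M/(π σ_allow) = 32×484000/(π×225.4) = 21880 mm³.
d = 27.97 mm.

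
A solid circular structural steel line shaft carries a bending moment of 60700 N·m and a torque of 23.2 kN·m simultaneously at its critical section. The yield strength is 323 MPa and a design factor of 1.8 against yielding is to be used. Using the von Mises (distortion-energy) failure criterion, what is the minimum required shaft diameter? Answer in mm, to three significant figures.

σ_allow = σ_y/n = 323/1.8 = 179.4 MPa.
For a solid shaft σ_b = 32M/(πd³) and τ = 16T/(πd³), so the von Mises stress is σ' = (16/πd³)·√(4M²+3T²).
√(4M²+3T²) = √(4×(6.070×10^7)² + 3×(2.320×10^7)²) = 1.279×10^8 N·mm.
d³ = 16×1.279×10^8/(π×179.4) = 3.629×10^6 mm³.
d = 153.7 mm.

d = 154 mm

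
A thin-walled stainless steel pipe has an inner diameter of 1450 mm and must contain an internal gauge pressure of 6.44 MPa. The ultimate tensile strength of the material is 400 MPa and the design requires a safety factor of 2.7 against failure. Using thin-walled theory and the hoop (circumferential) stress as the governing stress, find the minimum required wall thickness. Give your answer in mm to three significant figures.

t = 31.5 mm

σ_allow = 400/2.7 = 148.1 MPa.
Hoop stress σ_h = pD/(2t), so t = pD/(2σ_allow) = 6.44×1450/(2×148.1) = 31.52 mm.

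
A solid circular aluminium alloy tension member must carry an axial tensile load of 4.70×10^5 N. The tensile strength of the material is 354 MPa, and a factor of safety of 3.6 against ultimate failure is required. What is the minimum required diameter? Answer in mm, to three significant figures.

d = 78.0 mm

Allowable stress σ_allow = 354/3.6 = 98.33 MPa.
Required area A = F/σ_allow = 470000/98.33 = 4780 mm².
A = πd²/4 → d = √(4A/π) = 78.01 mm.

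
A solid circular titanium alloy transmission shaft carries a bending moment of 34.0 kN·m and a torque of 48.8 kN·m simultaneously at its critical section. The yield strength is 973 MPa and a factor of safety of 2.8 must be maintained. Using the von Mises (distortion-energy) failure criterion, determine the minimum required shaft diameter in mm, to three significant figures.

σ_allow = σ_y/n = 973/2.8 = 347.5 MPa.
For a solid shaft σ_b = 32M/(πd³) and τ = 16T/(πd³), so the von Mises stress is σ' = (16/πd³)·√(4M²+3T²).
√(4M²+3T²) = √(4×(3.400×10^7)² + 3×(4.880×10^7)²) = 1.085×10^8 N·mm.
d³ = 16×1.085×10^8/(π×347.5) = 1.590×10^6 mm³.
d = 116.7 mm.

d = 117 mm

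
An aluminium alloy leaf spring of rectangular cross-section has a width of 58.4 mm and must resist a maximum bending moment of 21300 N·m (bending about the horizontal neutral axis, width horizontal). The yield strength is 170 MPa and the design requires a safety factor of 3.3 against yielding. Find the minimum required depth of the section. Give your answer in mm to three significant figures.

σ_allow = 170/3.3 = 51.52 MPa.
For a rectangular section σ = 6M/(bh²), so h² = 6M/(b σ_allow) = 6×2.1300×10^7/(58.4×51.52) = 42480 mm².
h = 206.1 mm.

h = 206 mm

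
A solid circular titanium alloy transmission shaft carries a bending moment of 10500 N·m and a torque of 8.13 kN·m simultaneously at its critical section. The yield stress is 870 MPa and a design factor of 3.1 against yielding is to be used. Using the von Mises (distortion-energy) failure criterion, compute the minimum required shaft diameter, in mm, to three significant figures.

σ_allow = σ_y/n = 870/3.1 = 280.6 MPa.
For a solid shaft σ_b = 32M/(πd³) and τ = 16T/(πd³), so the von Mises stress is σ' = (16/πd³)·√(4M²+3T²).
√(4M²+3T²) = √(4×(1.050×10^7)² + 3×(8.130×10^6)²) = 2.528×10^7 N·mm.
d³ = 16×2.528×10^7/(π×280.6) = 458800 mm³.
d = 77.13 mm.

d = 77.1 mm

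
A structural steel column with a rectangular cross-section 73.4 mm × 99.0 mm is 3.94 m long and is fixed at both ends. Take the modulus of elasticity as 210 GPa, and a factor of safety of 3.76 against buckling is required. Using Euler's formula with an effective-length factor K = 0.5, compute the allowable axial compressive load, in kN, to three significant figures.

Buckling occurs about the weak axis: I_min = h·b³/12 = 99.0×73.4³/12 = 3.262×10^6 mm⁴ (b = 73.4 mm is the smaller dimension).
Effective length L_e = KL = 0.5×3.94 m = 1970 mm.
Euler critical load P_cr = π²EI/L_e² = π²×210000×3.262×10^6/1970² = 1.742×10^6 N.
P_allow = P_cr/n = 1.742×10^6/3.76 = 463400 N.

P_allow = 463 kN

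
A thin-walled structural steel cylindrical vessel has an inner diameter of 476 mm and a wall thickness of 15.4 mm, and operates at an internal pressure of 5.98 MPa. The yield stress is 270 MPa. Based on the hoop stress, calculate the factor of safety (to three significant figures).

n = 2.92

σ_h = pD/(2t) = 5.98×476/(2×15.4) = 92.42 MPa.
n = 270/92.42 = 2.922.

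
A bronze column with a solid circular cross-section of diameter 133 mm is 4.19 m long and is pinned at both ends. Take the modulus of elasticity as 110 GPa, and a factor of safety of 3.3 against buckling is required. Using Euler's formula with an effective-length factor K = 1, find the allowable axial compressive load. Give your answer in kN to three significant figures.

P_allow = 288 kN

I = πd⁴/64 = π×133⁴/64 = 1.536×10^7 mm⁴.
Effective length L_e = KL = 1×4.19 m = 4190 mm.
Euler critical load P_cr = π²EI/L_e² = π²×110000×1.536×10^7/4190² = 949800 N.
P_allow = P_cr/n = 949800/3.3 = 287800 N.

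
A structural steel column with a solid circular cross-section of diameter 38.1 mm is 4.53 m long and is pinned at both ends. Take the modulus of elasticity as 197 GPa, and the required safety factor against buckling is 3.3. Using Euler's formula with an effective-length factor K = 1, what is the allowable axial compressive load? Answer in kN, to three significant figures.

P_allow = 2.97 kN

I = πd⁴/64 = π×38.1⁴/64 = 103400 mm⁴.
Effective length L_e = KL = 1×4.53 m = 4530 mm.
Euler critical load P_cr = π²EI/L_e² = π²×197000×103400/4530² = 9800 N.
P_allow = P_cr/n = 9800/3.3 = 2970 N.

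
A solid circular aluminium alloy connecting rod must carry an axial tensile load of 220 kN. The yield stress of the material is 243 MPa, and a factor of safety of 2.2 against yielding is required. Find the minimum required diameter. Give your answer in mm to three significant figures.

Allowable stress σ_allow = 243/2.2 = 110.5 MPa.
Required area A = F/σ_allow = 220000/110.5 = 1992 mm².
A = πd²/4 → d = √(4A/π) = 50.36 mm.

d = 50.4 mm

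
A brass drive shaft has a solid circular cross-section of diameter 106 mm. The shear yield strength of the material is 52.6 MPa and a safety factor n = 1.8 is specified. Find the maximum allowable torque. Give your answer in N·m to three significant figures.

T_allow = 6830 N·m

τ_allow = 52.6/1.8 = 29.22 MPa.
For a solid shaft T_allow = τ_allow·πd³/16; πd³/16 = π×106³/16 = 233900 mm³.
T_allow = 29.22×233900 = 6.834×10^6 N·mm = 6834 N·m.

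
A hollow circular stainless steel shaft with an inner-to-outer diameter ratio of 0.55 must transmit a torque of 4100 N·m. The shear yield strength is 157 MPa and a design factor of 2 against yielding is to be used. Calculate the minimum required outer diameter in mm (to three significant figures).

d_o = 66.4 mm

τ_allow = 157/2 = 78.50 MPa.
For a hollow shaft τ = 16T/[πd_o³(1−k⁴)] with k = 0.55, so 1−k⁴ = 0.9085.
d_o³ = 16T/[π τ_allow (1−k⁴)] = 16×4100000/(π×78.50×0.9085) = 292800 mm³.
d_o = 66.40 mm.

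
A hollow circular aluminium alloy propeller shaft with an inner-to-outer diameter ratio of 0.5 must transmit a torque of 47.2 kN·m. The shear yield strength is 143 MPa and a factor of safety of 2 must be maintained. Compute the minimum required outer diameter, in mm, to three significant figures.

τ_allow = 143/2 = 71.50 MPa.
For a hollow shaft τ = 16T/[πd_o³(1−k⁴)] with k = 0.5, so 1−k⁴ = 0.9375.
d_o³ = 16T/[π τ_allow (1−k⁴)] = 16×4.7200×10^7/(π×71.50×0.9375) = 3.586×10^6 mm³.
d_o = 153.1 mm.

d_o = 153 mm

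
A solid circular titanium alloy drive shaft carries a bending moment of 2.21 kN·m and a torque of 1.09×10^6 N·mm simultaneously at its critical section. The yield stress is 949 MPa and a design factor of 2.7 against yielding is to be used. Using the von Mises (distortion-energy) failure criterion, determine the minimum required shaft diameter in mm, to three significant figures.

σ_allow = σ_y/n = 949/2.7 = 351.5 MPa.
For a solid shaft σ_b = 32M/(πd³) and τ = 16T/(πd³), so the von Mises stress is σ' = (16/πd³)·√(4M²+3T²).
√(4M²+3T²) = √(4×(2.210×10^6)² + 3×(1.090×10^6)²) = 4.806×10^6 N·mm.
d³ = 16×4.806×10^6/(π×351.5) = 69640 mm³.
d = 41.14 mm.

d = 41.1 mm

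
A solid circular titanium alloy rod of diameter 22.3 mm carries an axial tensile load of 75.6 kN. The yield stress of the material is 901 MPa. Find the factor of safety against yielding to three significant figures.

n = 4.65

A = πd²/4 = 390.6 mm².
σ = F/A = 75600/390.6 = 193.6 MPa.
n = 901/193.6 = 4.655.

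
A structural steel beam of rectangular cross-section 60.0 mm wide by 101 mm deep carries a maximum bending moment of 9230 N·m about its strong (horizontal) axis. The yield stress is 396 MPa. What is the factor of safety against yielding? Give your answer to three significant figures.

Section modulus S = bh²/6 = 60.0×101²/6 = 102000 mm³.
σ = M/S = 9230000/102000 = 90.48 MPa.
n = 396/90.48 = 4.377.

n = 4.38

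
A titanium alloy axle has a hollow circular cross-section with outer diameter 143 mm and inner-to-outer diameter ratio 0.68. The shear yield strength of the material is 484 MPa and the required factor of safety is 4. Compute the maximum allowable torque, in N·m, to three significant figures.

T_allow = 54600 N·m

τ_allow = 484/4 = 121.0 MPa.
For a hollow shaft T_allow = τ_allow·πd_o³(1−k⁴)/16 with 1−k⁴ = 0.7862, so πd_o³(1−k⁴)/16 = 451400 mm³.
T_allow = 121.0×451400 = 5.462×10^7 N·mm = 54620 N·m.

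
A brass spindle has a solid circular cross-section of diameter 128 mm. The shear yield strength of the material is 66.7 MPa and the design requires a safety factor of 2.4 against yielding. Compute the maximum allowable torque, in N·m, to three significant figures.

τ_allow = 66.7/2.4 = 27.79 MPa.
For a solid shaft T_allow = τ_allow·πd³/16; πd³/16 = π×128³/16 = 411800 mm³.
T_allow = 27.79×411800 = 1.144×10^7 N·mm = 11440 N·m.

T_allow = 11400 N·m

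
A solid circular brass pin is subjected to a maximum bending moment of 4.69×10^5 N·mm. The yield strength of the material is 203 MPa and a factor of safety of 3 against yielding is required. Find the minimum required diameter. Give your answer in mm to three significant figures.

d = 41.3 mm

σ_allow = 203/3 = 67.67 MPa.
For a solid circular section σ = 32M/(πd³), so d³ = 32M/(π σ_allow) = 32×469000/(π×67.67) = 70600 mm³.
d = 41.33 mm.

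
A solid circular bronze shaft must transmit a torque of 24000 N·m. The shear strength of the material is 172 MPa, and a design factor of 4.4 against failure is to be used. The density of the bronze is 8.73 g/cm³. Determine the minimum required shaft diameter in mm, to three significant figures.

Allowable shear stress τ_allow = 172/4.4 = 39.09 MPa.
For a solid shaft τ = 16T/(πd³), so d³ = 16T/(π τ_allow) = 16×2.4000×10^7/(π×39.09) = 3.127×10^6 mm³.
d = (3.127×10^6)^(1/3) = 146.2 mm.

d = 146 mm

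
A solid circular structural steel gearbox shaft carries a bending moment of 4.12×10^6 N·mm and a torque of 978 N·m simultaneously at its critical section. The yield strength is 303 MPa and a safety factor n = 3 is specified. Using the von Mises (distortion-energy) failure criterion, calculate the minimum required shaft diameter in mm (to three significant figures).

σ_allow = σ_y/n = 303/3 = 101.0 MPa.
For a solid shaft σ_b = 32M/(πd³) and τ = 16T/(πd³), so the von Mises stress is σ' = (16/πd³)·√(4M²+3T²).
√(4M²+3T²) = √(4×(4.120×10^6)² + 3×(978000)²) = 8.412×10^6 N·mm.
d³ = 16×8.412×10^6/(π×101.0) = 424200 mm³.
d = 75.14 mm.

d = 75.1 mm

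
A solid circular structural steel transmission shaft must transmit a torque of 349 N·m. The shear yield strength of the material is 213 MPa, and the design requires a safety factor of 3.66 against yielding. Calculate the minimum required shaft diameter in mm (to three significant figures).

Allowable shear stress τ_allow = 213/3.66 = 58.20 MPa.
For a solid shaft τ = 16T/(πd³), so d³ = 16T/(π τ_allow) = 16×349000/(π×58.20) = 30540 mm³.
d = (30540)^(1/3) = 31.26 mm.

d = 31.3 mm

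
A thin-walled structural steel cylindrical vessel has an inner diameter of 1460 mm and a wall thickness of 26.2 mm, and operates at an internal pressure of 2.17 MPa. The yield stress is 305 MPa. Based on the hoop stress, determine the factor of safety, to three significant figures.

n = 5.04

σ_h = pD/(2t) = 2.17×1460/(2×26.2) = 60.46 MPa.
n = 305/60.46 = 5.045.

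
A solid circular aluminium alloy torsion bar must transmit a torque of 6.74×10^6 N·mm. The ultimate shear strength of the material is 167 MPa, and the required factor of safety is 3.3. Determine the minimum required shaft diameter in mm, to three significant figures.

d = 87.9 mm

Allowable shear stress τ_allow = 167/3.3 = 50.61 MPa.
For a solid shaft τ = 16T/(πd³), so d³ = 16T/(π τ_allow) = 16×6740000/(π×50.61) = 678300 mm³.
d = (678300)^(1/3) = 87.86 mm.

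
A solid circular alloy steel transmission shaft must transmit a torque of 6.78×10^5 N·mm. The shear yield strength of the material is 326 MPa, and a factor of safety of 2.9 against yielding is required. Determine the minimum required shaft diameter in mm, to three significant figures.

Allowable shear stress τ_allow = 326/2.9 = 112.4 MPa.
For a solid shaft τ = 16T/(πd³), so d³ = 16T/(π τ_allow) = 16×678000/(π×112.4) = 30720 mm³.
d = (30720)^(1/3) = 31.32 mm.

d = 31.3 mm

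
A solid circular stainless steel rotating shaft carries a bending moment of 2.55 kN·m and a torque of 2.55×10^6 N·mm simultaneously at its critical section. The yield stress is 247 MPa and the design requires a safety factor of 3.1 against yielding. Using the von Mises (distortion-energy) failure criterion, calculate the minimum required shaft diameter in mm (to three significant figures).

d = 75.6 mm

σ_allow = σ_y/n = 247/3.1 = 79.68 MPa.
For a solid shaft σ_b = 32M/(πd³) and τ = 16T/(πd³), so the von Mises stress is σ' = (16/πd³)·√(4M²+3T²).
√(4M²+3T²) = √(4×(2.550×10^6)² + 3×(2.550×10^6)²) = 6.747×10^6 N·mm.
d³ = 16×6.747×10^6/(π×79.68) = 431200 mm³.
d = 75.55 mm.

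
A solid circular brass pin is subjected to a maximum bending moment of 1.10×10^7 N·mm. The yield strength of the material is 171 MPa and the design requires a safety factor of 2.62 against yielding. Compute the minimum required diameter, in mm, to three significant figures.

d = 120 mm

σ_allow = 171/2.62 = 65.27 MPa.
For a solid circular section σ = 32M/(πd³), so d³ = 32M/(π σ_allow) = 32×1.1000×10^7/(π×65.27) = 1.717×10^6 mm³.
d = 119.7 mm.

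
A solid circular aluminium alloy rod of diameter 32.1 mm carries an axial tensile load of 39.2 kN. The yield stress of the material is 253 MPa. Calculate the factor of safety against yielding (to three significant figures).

n = 5.22

A = πd²/4 = 809.3 mm².
σ = F/A = 39200/809.3 = 48.44 MPa.
n = 253/48.44 = 5.223.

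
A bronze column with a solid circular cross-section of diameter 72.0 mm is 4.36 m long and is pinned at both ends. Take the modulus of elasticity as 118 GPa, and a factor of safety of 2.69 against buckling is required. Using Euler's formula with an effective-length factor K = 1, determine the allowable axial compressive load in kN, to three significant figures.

I = πd⁴/64 = π×72.0⁴/64 = 1.319×10^6 mm⁴.
Effective length L_e = KL = 1×4.36 m = 4360 mm.
Euler critical load P_cr = π²EI/L_e² = π²×118000×1.319×10^6/4360² = 80820 N.
P_allow = P_cr/n = 80820/2.69 = 30040 N.

P_allow = 30.0 kN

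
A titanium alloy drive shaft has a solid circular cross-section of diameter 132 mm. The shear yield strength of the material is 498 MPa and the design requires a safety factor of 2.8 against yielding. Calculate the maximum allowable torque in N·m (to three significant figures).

τ_allow = 498/2.8 = 177.9 MPa.
For a solid shaft T_allow = τ_allow·πd³/16; πd³/16 = π×132³/16 = 451600 mm³.
T_allow = 177.9×451600 = 8.032×10^7 N·mm = 80320 N·m.

T_allow = 80300 N·m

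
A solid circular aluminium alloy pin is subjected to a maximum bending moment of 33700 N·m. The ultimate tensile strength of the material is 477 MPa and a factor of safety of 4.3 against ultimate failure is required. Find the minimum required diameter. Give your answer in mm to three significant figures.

σ_allow = 477/4.3 = 110.9 MPa.
For a solid circular section σ = 32M/(πd³), so d³ = 32M/(π σ_allow) = 32×3.3700×10^7/(π×110.9) = 3.094×10^6 mm³.
d = 145.7 mm.

d = 146 mm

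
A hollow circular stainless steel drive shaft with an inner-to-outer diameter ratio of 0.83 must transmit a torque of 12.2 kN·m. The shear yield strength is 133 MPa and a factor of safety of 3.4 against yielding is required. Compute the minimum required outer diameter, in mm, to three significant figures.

d_o = 145 mm

τ_allow = 133/3.4 = 39.12 MPa.
For a hollow shaft τ = 16T/[πd_o³(1−k⁴)] with k = 0.83, so 1−k⁴ = 0.5254.
d_o³ = 16T/[π τ_allow (1−k⁴)] = 16×1.2200×10^7/(π×39.12×0.5254) = 3.023×10^6 mm³.
d_o = 144.6 mm.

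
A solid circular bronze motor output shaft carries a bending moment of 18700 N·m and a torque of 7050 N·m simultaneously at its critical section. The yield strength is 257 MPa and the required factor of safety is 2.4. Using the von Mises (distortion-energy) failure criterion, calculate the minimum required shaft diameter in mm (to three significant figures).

d = 123 mm

σ_allow = σ_y/n = 257/2.4 = 107.1 MPa.
For a solid shaft σ_b = 32M/(πd³) and τ = 16T/(πd³), so the von Mises stress is σ' = (16/πd³)·√(4M²+3T²).
√(4M²+3T²) = √(4×(1.870×10^7)² + 3×(7.050×10^6)²) = 3.934×10^7 N·mm.
d³ = 16×3.934×10^7/(π×107.1) = 1.871×10^6 mm³.
d = 123.2 mm.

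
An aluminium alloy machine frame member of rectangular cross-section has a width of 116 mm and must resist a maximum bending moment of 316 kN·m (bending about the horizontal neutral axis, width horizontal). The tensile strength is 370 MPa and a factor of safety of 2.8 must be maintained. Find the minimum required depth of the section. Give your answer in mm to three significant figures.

h = 352 mm

σ_allow = 370/2.8 = 132.1 MPa.
For a rectangular section σ = 6M/(bh²), so h² = 6M/(b σ_allow) = 6×3.1600×10^8/(116×132.1) = 123700 mm².
h = 351.7 mm.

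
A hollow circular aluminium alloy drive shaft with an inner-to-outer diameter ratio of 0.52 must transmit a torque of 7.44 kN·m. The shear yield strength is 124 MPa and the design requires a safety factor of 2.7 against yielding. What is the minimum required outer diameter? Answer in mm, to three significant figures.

τ_allow = 124/2.7 = 45.93 MPa.
For a hollow shaft τ = 16T/[πd_o³(1−k⁴)] with k = 0.52, so 1−k⁴ = 0.9269.
d_o³ = 16T/[π τ_allow (1−k⁴)] = 16×7440000/(π×45.93×0.9269) = 890100 mm³.
d_o = 96.20 mm.

d_o = 96.2 mm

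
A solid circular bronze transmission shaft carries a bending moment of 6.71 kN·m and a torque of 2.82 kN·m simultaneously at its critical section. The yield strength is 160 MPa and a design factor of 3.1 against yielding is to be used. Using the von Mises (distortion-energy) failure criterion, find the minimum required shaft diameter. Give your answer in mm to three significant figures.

d = 112 mm

σ_allow = σ_y/n = 160/3.1 = 51.61 MPa.
For a solid shaft σ_b = 32M/(πd³) and τ = 16T/(πd³), so the von Mises stress is σ' = (16/πd³)·√(4M²+3T²).
√(4M²+3T²) = √(4×(6.710×10^6)² + 3×(2.820×10^6)²) = 1.428×10^7 N·mm.
d³ = 16×1.428×10^7/(π×51.61) = 1.409×10^6 mm³.
d = 112.1 mm.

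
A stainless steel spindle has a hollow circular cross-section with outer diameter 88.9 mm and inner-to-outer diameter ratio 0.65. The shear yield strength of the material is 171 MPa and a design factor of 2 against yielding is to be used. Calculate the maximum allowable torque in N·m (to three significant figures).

T_allow = 9690 N·m

τ_allow = 171/2 = 85.50 MPa.
For a hollow shaft T_allow = τ_allow·πd_o³(1−k⁴)/16 with 1−k⁴ = 0.8215, so πd_o³(1−k⁴)/16 = 113300 mm³.
T_allow = 85.50×113300 = 9.690×10^6 N·mm = 9690 N·m.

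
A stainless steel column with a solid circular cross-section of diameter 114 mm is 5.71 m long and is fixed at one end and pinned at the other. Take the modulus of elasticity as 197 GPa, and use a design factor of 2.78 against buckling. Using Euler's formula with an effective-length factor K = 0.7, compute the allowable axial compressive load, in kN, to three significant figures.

P_allow = 363 kN

I = πd⁴/64 = π×114⁴/64 = 8.291×10^6 mm⁴.
Effective length L_e = KL = 0.7×5.71 m = 3997 mm.
Euler critical load P_cr = π²EI/L_e² = π²×197000×8.291×10^6/3997² = 1.009×10^6 N.
P_allow = P_cr/n = 1.009×10^6/2.78 = 362900 N.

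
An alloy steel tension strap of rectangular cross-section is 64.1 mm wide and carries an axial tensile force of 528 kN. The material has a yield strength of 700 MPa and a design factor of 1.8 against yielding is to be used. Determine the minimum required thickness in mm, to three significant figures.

t = 21.2 mm

σ_allow = 700/1.8 = 388.9 MPa.
Required area A = F/σ_allow = 528000/388.9 = 1358 mm².
t = A/w = 1358/64.1 = 21.18 mm.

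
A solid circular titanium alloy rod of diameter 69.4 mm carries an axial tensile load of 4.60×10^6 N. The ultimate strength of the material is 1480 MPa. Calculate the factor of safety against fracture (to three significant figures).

n = 1.22

A = πd²/4 = 3783 mm².
σ = F/A = 4600000/3783 = 1216 MPa.
n = 1480/1216 = 1.217.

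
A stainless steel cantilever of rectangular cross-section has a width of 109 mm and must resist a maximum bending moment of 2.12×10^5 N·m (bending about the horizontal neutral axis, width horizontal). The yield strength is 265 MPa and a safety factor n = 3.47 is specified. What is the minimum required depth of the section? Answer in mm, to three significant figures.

σ_allow = 265/3.47 = 76.37 MPa.
For a rectangular section σ = 6M/(bh²), so h² = 6M/(b σ_allow) = 6×2.1200×10^8/(109×76.37) = 152800 mm².
h = 390.9 mm.

h = 391 mm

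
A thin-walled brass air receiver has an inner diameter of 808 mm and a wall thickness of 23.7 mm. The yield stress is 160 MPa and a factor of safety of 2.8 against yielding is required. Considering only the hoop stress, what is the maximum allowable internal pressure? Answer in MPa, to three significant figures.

p_allow = 3.35 MPa

σ_allow = 160/2.8 = 57.14 MPa.
σ_h = pD/(2t) → p_allow = 2σ_allow t/D = 2×57.14×23.7/808 = 3.352 MPa.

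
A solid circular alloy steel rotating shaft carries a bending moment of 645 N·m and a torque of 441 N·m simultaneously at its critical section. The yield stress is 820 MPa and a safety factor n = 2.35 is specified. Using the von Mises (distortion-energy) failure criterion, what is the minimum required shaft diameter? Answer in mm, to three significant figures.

d = 28.0 mm

σ_allow = σ_y/n = 820/2.35 = 348.9 MPa.
For a solid shaft σ_b = 32M/(πd³) and τ = 16T/(πd³), so the von Mises stress is σ' = (16/πd³)·√(4M²+3T²).
√(4M²+3T²) = √(4×(645000)² + 3×(441000)²) = 1.499×10^6 N·mm.
d³ = 16×1.499×10^6/(π×348.9) = 21880 mm³.
d = 27.97 mm.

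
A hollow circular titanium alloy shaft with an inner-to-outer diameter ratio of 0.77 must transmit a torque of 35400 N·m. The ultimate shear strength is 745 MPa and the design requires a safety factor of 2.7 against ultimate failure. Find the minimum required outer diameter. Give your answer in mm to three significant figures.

τ_allow = 745/2.7 = 275.9 MPa.
For a hollow shaft τ = 16T/[πd_o³(1−k⁴)] with k = 0.77, so 1−k⁴ = 0.6485.
d_o³ = 16T/[π τ_allow (1−k⁴)] = 16×3.5400×10^7/(π×275.9×0.6485) = 1.008×10^6 mm³.
d_o = 100.3 mm.

d_o = 100 mm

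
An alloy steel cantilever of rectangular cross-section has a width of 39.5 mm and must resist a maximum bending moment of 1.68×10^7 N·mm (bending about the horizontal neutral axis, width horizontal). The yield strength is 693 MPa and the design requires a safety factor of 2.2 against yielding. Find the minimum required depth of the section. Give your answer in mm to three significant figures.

h = 90.0 mm

σ_allow = 693/2.2 = 315.0 MPa.
For a rectangular section σ = 6M/(bh²), so h² = 6M/(b σ_allow) = 6×1.6800×10^7/(39.5×315.0) = 8101 mm².
h = 90.01 mm.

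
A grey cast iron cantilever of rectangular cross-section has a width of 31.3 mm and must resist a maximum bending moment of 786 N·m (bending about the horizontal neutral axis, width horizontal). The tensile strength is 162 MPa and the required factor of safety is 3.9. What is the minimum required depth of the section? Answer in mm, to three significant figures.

σ_allow = 162/3.9 = 41.54 MPa.
For a rectangular section σ = 6M/(bh²), so h² = 6M/(b σ_allow) = 6×786000/(31.3×41.54) = 3627 mm².
h = 60.23 mm.

h = 60.2 mm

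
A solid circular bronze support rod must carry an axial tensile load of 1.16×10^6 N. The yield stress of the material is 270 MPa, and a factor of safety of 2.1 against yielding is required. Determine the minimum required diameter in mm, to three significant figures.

Allowable stress σ_allow = 270/2.1 = 128.6 MPa.
Required area A = F/σ_allow = 1160000/128.6 = 9022 mm².
A = πd²/4 → d = √(4A/π) = 107.2 mm.

d = 107 mm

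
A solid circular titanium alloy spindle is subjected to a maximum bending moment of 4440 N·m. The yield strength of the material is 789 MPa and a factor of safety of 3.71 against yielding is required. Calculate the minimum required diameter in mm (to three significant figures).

d = 59.7 mm

σ_allow = 789/3.71 = 212.7 MPa.
For a solid circular section σ = 32M/(πd³), so d³ = 32M/(π σ_allow) = 32×4440000/(π×212.7) = 212700 mm³.
d = 59.69 mm.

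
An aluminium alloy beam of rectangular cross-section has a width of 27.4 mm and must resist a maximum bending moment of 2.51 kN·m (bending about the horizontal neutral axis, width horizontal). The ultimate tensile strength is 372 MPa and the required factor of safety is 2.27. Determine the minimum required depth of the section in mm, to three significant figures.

σ_allow = 372/2.27 = 163.9 MPa.
For a rectangular section σ = 6M/(bh²), so h² = 6M/(b σ_allow) = 6×2510000/(27.4×163.9) = 3354 mm².
h = 57.91 mm.

h = 57.9 mm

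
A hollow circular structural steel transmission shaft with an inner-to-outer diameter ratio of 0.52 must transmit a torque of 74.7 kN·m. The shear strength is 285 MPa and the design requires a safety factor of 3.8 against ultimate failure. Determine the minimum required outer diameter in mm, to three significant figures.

d_o = 176 mm

τ_allow = 285/3.8 = 75.00 MPa.
For a hollow shaft τ = 16T/[πd_o³(1−k⁴)] with k = 0.52, so 1−k⁴ = 0.9269.
d_o³ = 16T/[π τ_allow (1−k⁴)] = 16×7.4700×10^7/(π×75.00×0.9269) = 5.473×10^6 mm³.
d_o = 176.2 mm.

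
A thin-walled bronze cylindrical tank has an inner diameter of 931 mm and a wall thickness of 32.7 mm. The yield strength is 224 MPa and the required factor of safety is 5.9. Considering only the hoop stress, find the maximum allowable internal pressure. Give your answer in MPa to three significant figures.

p_allow = 2.67 MPa

σ_allow = 224/5.9 = 37.97 MPa.
σ_h = pD/(2t) → p_allow = 2σ_allow t/D = 2×37.97×32.7/931 = 2.667 MPa.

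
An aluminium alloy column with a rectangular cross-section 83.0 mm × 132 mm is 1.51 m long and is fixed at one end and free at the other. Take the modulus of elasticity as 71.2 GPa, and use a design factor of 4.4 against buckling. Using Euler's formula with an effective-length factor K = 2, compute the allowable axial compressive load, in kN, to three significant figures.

Buckling occurs about the weak axis: I_min = h·b³/12 = 132×83.0³/12 = 6.290×10^6 mm⁴ (b = 83.0 mm is the smaller dimension).
Effective length L_e = KL = 2×1.51 m = 3020 mm.
Euler critical load P_cr = π²EI/L_e² = π²×71200×6.290×10^6/3020² = 484600 N.
P_allow = P_cr/n = 484600/4.4 = 110100 N.

P_allow = 110 kN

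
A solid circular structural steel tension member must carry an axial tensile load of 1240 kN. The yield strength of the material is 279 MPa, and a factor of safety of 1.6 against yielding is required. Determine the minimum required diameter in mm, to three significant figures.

d = 95.2 mm

Allowable stress σ_allow = 279/1.6 = 174.4 MPa.
Required area A = F/σ_allow = 1240000/174.4 = 7111 mm².
A = πd²/4 → d = √(4A/π) = 95.15 mm.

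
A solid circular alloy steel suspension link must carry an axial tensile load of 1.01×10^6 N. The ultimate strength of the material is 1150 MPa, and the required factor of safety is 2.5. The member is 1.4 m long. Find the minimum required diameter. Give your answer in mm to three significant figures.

d = 52.9 mm

Allowable stress σ_allow = 1150/2.5 = 460.0 MPa.
Required area A = F/σ_allow = 1010000/460.0 = 2196 mm².
A = πd²/4 → d = √(4A/π) = 52.87 mm.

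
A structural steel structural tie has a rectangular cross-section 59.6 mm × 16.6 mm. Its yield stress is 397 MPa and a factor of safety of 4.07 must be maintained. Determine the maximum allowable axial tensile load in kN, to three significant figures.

F_allow = 96.5 kN

σ_allow = 397/4.07 = 97.54 MPa.
A = 59.6×16.6 = 989.4 mm².
F_allow = σ_allow × A = 97.54×989.4 = 96510 N.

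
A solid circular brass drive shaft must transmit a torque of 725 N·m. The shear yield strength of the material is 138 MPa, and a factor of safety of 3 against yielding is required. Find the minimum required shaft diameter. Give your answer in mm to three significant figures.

d = 43.1 mm

Allowable shear stress τ_allow = 138/3 = 46.00 MPa.
For a solid shaft τ = 16T/(πd³), so d³ = 16T/(π τ_allow) = 16×725000/(π×46.00) = 80270 mm³.
d = (80270)^(1/3) = 43.14 mm.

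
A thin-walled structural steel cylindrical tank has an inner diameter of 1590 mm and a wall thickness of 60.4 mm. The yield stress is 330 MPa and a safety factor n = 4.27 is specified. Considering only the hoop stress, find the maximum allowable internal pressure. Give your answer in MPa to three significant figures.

σ_allow = 330/4.27 = 77.28 MPa.
σ_h = pD/(2t) → p_allow = 2σ_allow t/D = 2×77.28×60.4/1590 = 5.872 MPa.

p_allow = 5.87 MPa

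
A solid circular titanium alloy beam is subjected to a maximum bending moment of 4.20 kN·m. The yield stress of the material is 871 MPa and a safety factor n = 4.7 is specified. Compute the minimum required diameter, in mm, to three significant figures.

d = 61.3 mm

σ_allow = 871/4.7 = 185.3 MPa.
For a solid circular section σ = 32M/(πd³), so d³ = 32M/(π σ_allow) = 32×4200000/(π×185.3) = 230800 mm³.
d = 61.34 mm.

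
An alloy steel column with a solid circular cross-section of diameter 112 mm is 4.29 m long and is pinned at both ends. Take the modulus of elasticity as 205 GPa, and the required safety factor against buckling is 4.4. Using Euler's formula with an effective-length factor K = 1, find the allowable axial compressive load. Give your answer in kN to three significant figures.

I = πd⁴/64 = π×112⁴/64 = 7.724×10^6 mm⁴.
Effective length L_e = KL = 1×4.29 m = 4290 mm.
Euler critical load P_cr = π²EI/L_e² = π²×205000×7.724×10^6/4290² = 849100 N.
P_allow = P_cr/n = 849100/4.4 = 193000 N.

P_allow = 193 kN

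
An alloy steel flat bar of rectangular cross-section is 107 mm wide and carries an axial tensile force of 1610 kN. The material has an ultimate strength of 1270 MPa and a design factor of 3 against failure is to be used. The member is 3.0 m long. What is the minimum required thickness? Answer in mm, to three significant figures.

σ_allow = 1270/3 = 423.3 MPa.
Required area A = F/σ_allow = 1610000/423.3 = 3803 mm².
t = A/w = 3803/107 = 35.54 mm.

t = 35.5 mm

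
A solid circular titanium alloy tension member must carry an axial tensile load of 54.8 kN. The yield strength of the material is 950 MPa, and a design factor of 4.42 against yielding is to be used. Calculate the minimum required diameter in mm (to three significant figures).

d = 18.0 mm

Allowable stress σ_allow = 950/4.42 = 214.9 MPa.
Required area A = F/σ_allow = 54800/214.9 = 255.0 mm².
A = πd²/4 → d = √(4A/π) = 18.02 mm.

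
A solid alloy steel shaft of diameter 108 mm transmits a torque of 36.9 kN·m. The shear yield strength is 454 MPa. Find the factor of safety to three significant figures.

τ = 16T/(πd³) = 16×3.6900×10^7/(π×108³) = 149.2 MPa.
n = τ_limit/τ = 454/149.2 = 3.043.

n = 3.04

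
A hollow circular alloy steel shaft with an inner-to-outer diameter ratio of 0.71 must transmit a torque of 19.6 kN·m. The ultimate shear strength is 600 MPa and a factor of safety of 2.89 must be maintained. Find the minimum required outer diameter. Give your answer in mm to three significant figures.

d_o = 86.4 mm

τ_allow = 600/2.89 = 207.6 MPa.
For a hollow shaft τ = 16T/[πd_o³(1−k⁴)] with k = 0.71, so 1−k⁴ = 0.7459.
d_o³ = 16T/[π τ_allow (1−k⁴)] = 16×1.9600×10^7/(π×207.6×0.7459) = 644600 mm³.
d_o = 86.38 mm.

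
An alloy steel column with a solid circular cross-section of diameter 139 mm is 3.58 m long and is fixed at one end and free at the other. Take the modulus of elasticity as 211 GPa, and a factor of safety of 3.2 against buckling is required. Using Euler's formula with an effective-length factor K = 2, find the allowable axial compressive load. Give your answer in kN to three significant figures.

I = πd⁴/64 = π×139⁴/64 = 1.832×10^7 mm⁴.
Effective length L_e = KL = 2×3.58 m = 7160 mm.
Euler critical load P_cr = π²EI/L_e² = π²×211000×1.832×10^7/7160² = 744400 N.
P_allow = P_cr/n = 744400/3.2 = 232600 N.

P_allow = 233 kN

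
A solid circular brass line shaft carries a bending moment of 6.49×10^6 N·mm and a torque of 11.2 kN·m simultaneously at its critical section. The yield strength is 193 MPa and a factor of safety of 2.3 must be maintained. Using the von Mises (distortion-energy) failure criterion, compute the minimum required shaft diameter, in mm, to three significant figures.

d = 112 mm

σ_allow = σ_y/n = 193/2.3 = 83.91 MPa.
For a solid shaft σ_b = 32M/(πd³) and τ = 16T/(πd³), so the von Mises stress is σ' = (16/πd³)·√(4M²+3T²).
√(4M²+3T²) = √(4×(6.490×10^6)² + 3×(1.120×10^7)²) = 2.334×10^7 N·mm.
d³ = 16×2.334×10^7/(π×83.91) = 1.417×10^6 mm³.
d = 112.3 mm.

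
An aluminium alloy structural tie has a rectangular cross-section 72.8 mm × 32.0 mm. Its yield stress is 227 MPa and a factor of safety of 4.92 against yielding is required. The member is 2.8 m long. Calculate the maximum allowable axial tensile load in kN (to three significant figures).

σ_allow = 227/4.92 = 46.14 MPa.
A = 72.8×32.0 = 2330 mm².
F_allow = σ_allow × A = 46.14×2330 = 107500 N.

F_allow = 107 kN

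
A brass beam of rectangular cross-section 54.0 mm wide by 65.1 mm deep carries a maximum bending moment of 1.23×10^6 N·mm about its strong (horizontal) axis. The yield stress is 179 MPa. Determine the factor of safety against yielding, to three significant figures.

Section modulus S = bh²/6 = 54.0×65.1²/6 = 38140 mm³.
σ = M/S = 1230000/38140 = 32.25 MPa.
n = 179/32.25 = 5.551.

n = 5.55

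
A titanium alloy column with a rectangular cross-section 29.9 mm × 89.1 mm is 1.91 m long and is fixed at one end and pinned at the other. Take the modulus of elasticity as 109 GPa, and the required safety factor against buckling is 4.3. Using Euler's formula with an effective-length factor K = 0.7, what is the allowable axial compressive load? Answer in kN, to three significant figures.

Buckling occurs about the weak axis: I_min = h·b³/12 = 89.1×29.9³/12 = 198500 mm⁴ (b = 29.9 mm is the smaller dimension).
Effective length L_e = KL = 0.7×1.91 m = 1337 mm.
Euler critical load P_cr = π²EI/L_e² = π²×109000×198500/1337² = 119400 N.
P_allow = P_cr/n = 119400/4.3 = 27780 N.

P_allow = 27.8 kN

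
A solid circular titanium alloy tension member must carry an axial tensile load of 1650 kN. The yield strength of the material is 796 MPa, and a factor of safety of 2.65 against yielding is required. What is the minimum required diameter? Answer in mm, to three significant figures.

d = 83.6 mm

Allowable stress σ_allow = 796/2.65 = 300.4 MPa.
Required area A = F/σ_allow = 1650000/300.4 = 5493 mm².
A = πd²/4 → d = √(4A/π) = 83.63 mm.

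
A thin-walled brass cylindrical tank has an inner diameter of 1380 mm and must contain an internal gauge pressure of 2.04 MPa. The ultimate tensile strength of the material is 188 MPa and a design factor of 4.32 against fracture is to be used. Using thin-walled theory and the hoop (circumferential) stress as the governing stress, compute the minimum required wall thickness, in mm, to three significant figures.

t = 32.3 mm

σ_allow = 188/4.32 = 43.52 MPa.
Hoop stress σ_h = pD/(2t), so t = pD/(2σ_allow) = 2.04×1380/(2×43.52) = 32.34 mm.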